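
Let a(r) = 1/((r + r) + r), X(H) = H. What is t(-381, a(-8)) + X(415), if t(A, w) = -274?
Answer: 141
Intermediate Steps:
a(r) = 1/(3*r) (a(r) = 1/(2*r + r) = 1/(3*r))
t(-381, a(-8)) + X(415) = -274 + 415 = 141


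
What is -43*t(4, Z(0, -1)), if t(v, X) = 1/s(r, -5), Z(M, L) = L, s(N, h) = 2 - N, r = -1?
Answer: -43/3 ≈ -14.333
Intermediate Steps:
t(v, X) = ⅓ (t(v, X) = 1/(2 - 1*(-1)) = 1/(2 + 1) = 1/3 = ⅓)
-43*t(4, Z(0, -1)) = -43*⅓ = -43/3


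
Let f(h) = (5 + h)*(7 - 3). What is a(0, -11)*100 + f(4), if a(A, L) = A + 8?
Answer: 836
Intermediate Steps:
a(A, L) = 8 + A
f(h) = 20 + 4*h (f(h) = (5 + h)*4 = 20 + 4*h)
a(0, -11)*100 + f(4) = (8 + 0)*100 + (20 + 4*4) = 8*100 + (20 + 16) = 800 + 36 = 836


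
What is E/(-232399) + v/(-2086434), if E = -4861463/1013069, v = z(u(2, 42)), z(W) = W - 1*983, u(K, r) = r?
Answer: 231688607094613/491222139520244454 ≈ 0.00047166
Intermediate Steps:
z(W) = -983 + W (z(W) = W - 983 = -983 + W)
v = -941 (v = -983 + 42 = -941)
E = -4861463/1013069 (E = -4861463*1/1013069 = -4861463/1013069 ≈ -4.7988)
E/(-232399) + v/(-2086434) = -4861463/1013069/(-232399) - 941/(-2086434) = -4861463/1013069*(-1/232399) - 941*(-1/2086434) = 4861463/235436222531 + 941/2086434 = 231688607094613/491222139520244454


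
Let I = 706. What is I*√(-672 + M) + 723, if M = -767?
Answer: 723 + 706*I*√1439 ≈ 723.0 + 26782.0*I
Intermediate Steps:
I*√(-672 + M) + 723 = 706*√(-672 - 767) + 723 = 706*√(-1439) + 723 = 706*(I*√1439) + 723 = 706*I*√1439 + 723 = 723 + 706*I*√1439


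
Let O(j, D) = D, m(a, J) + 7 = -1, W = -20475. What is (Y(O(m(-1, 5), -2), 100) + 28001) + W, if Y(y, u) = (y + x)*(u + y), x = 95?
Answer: 16640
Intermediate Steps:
m(a, J) = -8 (m(a, J) = -7 - 1 = -8)
Y(y, u) = (95 + y)*(u + y) (Y(y, u) = (y + 95)*(u + y) = (95 + y)*(u + y))
(Y(O(m(-1, 5), -2), 100) + 28001) + W = (((-2)² + 95*100 + 95*(-2) + 100*(-2)) + 28001) - 20475 = ((4 + 9500 - 190 - 200) + 28001) - 20475 = (9114 + 28001) - 20475 = 37115 - 20475 = 16640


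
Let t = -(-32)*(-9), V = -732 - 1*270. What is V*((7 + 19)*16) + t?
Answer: -417120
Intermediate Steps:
V = -1002 (V = -732 - 270 = -1002)
t = -288 (t = -32*9 = -288)
V*((7 + 19)*16) + t = -1002*(7 + 19)*16 - 288 = -26052*16 - 288 = -1002*416 - 288 = -416832 - 288 = -417120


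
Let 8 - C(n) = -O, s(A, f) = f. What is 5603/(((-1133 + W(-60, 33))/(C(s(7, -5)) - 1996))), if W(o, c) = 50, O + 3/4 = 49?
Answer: 43473677/4332 ≈ 10035.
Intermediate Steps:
O = 193/4 (O = -¾ + 49 = 193/4 ≈ 48.250)
C(n) = 225/4 (C(n) = 8 - (-1)*193/4 = 8 - 1*(-193/4) = 8 + 193/4 = 225/4)
5603/(((-1133 + W(-60, 33))/(C(s(7, -5)) - 1996))) = 5603/(((-1133 + 50)/(225/4 - 1996))) = 5603/((-1083/(-7759/4))) = 5603/((-1083*(-4/7759))) = 5603/(4332/7759) = 5603*(7759/4332) = 43473677/4332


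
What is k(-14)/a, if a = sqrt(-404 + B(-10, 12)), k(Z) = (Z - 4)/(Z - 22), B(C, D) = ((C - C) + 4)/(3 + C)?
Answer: -I*sqrt(1239)/1416 ≈ -0.024858*I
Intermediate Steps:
B(C, D) = 4/(3 + C) (B(C, D) = (0 + 4)/(3 + C) = 4/(3 + C))
k(Z) = (-4 + Z)/(-22 + Z)
a = 4*I*sqrt(1239)/7 (a = sqrt(-404 + 4/(3 - 10)) = sqrt(-404 + 4/(-7)) = sqrt(-404 + 4*(-1/7)) = sqrt(-404 - 4/7) = sqrt(-2832/7) = 4*I*sqrt(1239)/7 ≈ 20.114*I)
k(-14)/a = ((-4 - 14)/(-22 - 14))/((4*I*sqrt(1239)/7)) = (-18/(-36))*(-I*sqrt(1239)/708) = (-1/36*(-18))*(-I*sqrt(1239)/708) = (-I*sqrt(1239)/708)/2 = -I*sqrt(1239)/1416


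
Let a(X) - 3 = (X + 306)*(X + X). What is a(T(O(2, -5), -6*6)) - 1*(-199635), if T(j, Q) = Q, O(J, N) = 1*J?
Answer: 180198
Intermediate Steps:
O(J, N) = J
a(X) = 3 + 2*X*(306 + X) (a(X) = 3 + (X + 306)*(X + X) = 3 + (306 + X)*(2*X) = 3 + 2*X*(306 + X))
a(T(O(2, -5), -6*6)) - 1*(-199635) = (3 + 2*(-6*6)**2 + 612*(-6*6)) - 1*(-199635) = (3 + 2*(-36)**2 + 612*(-36)) + 199635 = (3 + 2*1296 - 22032) + 199635 = (3 + 2592 - 22032) + 199635 = -19437 + 199635 = 180198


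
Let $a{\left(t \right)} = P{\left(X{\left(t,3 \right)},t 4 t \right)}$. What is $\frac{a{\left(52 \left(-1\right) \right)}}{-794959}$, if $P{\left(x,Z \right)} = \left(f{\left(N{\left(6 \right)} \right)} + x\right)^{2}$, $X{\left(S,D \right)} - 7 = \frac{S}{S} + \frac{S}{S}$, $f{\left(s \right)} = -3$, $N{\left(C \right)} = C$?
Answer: $- \frac{36}{794959} \approx -4.5285 \cdot 10^{-5}$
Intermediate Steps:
$X{\left(S,D \right)} = 9$ ($X{\left(S,D \right)} = 7 + \left(\frac{S}{S} + \frac{S}{S}\right) = 7 + \left(1 + 1\right) = 7 + 2 = 9$)
$P{\left(x,Z \right)} = \left(-3 + x\right)^{2}$
$a{\left(t \right)} = 36$ ($a{\left(t \right)} = \left(-3 + 9\right)^{2} = 6^{2} = 36$)
$\frac{a{\left(52 \left(-1\right) \right)}}{-794959} = \frac{36}{-794959} = 36 \left(- \frac{1}{794959}\right) = - \frac{36}{794959}$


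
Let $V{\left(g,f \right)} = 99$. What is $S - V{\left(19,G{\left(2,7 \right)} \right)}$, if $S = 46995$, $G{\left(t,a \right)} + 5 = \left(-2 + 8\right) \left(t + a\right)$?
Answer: $46896$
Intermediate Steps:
$G{\left(t,a \right)} = -5 + 6 a + 6 t$ ($G{\left(t,a \right)} = -5 + \left(-2 + 8\right) \left(t + a\right) = -5 + 6 \left(a + t\right) = -5 + \left(6 a + 6 t\right) = -5 + 6 a + 6 t$)
$S - V{\left(19,G{\left(2,7 \right)} \right)} = 46995 - 99 = 46896$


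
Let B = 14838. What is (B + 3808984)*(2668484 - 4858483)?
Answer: -8374166356178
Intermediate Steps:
(B + 3808984)*(2668484 - 4858483) = (14838 + 3808984)*(2668484 - 4858483) = 3823822*(-2189999) = -8374166356178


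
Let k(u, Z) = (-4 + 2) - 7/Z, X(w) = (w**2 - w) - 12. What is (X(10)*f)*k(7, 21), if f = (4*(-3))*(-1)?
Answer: -2184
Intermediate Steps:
f = 12 (f = -12*(-1) = 12)
X(w) = -12 + w**2 - w
k(u, Z) = -2 - 7/Z
(X(10)*f)*k(7, 21) = ((-12 + 10**2 - 1*10)*12)*(-2 - 7/21) = ((-12 + 100 - 10)*12)*(-2 - 7*1/21) = (78*12)*(-2 - 1/3) = 936*(-7/3) = -2184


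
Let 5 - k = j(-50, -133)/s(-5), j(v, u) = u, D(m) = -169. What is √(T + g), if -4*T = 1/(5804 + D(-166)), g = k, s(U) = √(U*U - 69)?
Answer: √(1568206585 - 1896121150*I*√11)/17710 ≈ 3.5822 - 2.7986*I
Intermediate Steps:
s(U) = √(-69 + U²) (s(U) = √(U² - 69) = √(-69 + U²))
k = 5 - 133*I*√11/22 (k = 5 - (-133)/(√(-69 + (-5)²)) = 5 - (-133)/(√(-69 + 25)) = 5 - (-133)/(√(-44)) = 5 - (-133)/(2*I*√11) = 5 - (-133)*(-I*√11/22) = 5 - 133*I*√11/22 ≈ 5.0 - 20.051*I)
g = 5 - 133*I*√11/22 ≈ 5.0 - 20.051*I
T = -1/22540 (T = -1/(4*(5804 - 169)) = -¼/5635 = -¼*1/5635 = -1/22540 ≈ -4.4366e-5)
√(T + g) = √(-1/22540 + (5 - 133*I*√11/22)) = √(112699/22540 - 133*I*√11/22)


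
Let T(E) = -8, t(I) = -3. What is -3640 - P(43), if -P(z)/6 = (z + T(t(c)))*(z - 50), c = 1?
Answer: -5110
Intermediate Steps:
P(z) = -6*(-50 + z)*(-8 + z) (P(z) = -6*(z - 8)*(z - 50) = -6*(-8 + z)*(-50 + z) = -6*(-50 + z)*(-8 + z))
-3640 - P(43) = -3640 - (-2400 - 6*43² + 348*43) = -3640 - (-2400 - 6*1849 + 14964) = -3640 - (-2400 - 11094 + 14964) = -3640 - 1*1470 = -3640 - 1470 = -5110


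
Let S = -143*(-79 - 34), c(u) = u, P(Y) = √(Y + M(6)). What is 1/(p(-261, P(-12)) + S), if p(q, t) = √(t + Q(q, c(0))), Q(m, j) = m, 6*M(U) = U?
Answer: 1/(16159 + √(-261 + I*√11)) ≈ 6.1885e-5 - 6.19e-8*I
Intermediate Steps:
M(U) = U/6
P(Y) = √(1 + Y) (P(Y) = √(Y + (⅙)*6) = √(Y + 1) = √(1 + Y))
p(q, t) = √(q + t) (p(q, t) = √(t + q) = √(q + t))
S = 16159 (S = -143*(-113) = 16159)
1/(p(-261, P(-12)) + S) = 1/(√(-261 + √(1 - 12)) + 16159) = 1/(√(-261 + √(-11)) + 16159) = 1/(√(-261 + I*√11) + 16159) = 1/(16159 + √(-261 + I*√11))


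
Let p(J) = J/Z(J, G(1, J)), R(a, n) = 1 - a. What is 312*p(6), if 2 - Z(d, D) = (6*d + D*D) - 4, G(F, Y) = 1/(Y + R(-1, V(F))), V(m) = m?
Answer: -119808/1921 ≈ -62.367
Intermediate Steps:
G(F, Y) = 1/(2 + Y) (G(F, Y) = 1/(Y + (1 - 1*(-1))) = 1/(Y + (1 + 1)) = 1/(Y + 2) = 1/(2 + Y))
Z(d, D) = 6 - D² - 6*d (Z(d, D) = 2 - ((6*d + D*D) - 4) = 2 - ((6*d + D²) - 4) = 2 - ((D² + 6*d) - 4) = 2 - (-4 + D² + 6*d) = 2 + (4 - D² - 6*d) = 6 - D² - 6*d)
p(J) = J/(6 - 1/(2 + J)² - 6*J) (p(J) = J/(6 - (1/(2 + J))² - 6*J) = J/(6 - 1/(2 + J)² - 6*J))
312*p(6) = 312*(-1*6*(2 + 6)²/(1 + 6*(2 + 6)²*(-1 + 6))) = 312*(-1*6*8²/(1 + 6*8²*5)) = 312*(-1*6*64/(1 + 6*64*5)) = 312*(-1*6*64/(1 + 1920)) = 312*(-1*6*64/1921) = 312*(-1*6*1/1921*64) = 312*(-384/1921) = -119808/1921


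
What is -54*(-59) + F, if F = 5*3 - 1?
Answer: 3200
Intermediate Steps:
F = 14 (F = 15 - 1 = 14)
-54*(-59) + F = -54*(-59) + 14 = 3186 + 14 = 3200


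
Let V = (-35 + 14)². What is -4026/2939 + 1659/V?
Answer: 147635/61719 ≈ 2.3921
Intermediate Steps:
V = 441 (V = (-21)² = 441)
-4026/2939 + 1659/V = -4026/2939 + 1659/441 = -4026*1/2939 + 1659*(1/441) = -4026/2939 + 79/21 = 147635/61719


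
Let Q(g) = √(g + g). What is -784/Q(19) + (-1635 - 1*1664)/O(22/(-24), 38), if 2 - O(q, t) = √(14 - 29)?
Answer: -6598/19 - 392*√38/19 - 3299*I*√15/19 ≈ -474.44 - 672.47*I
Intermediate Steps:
O(q, t) = 2 - I*√15 (O(q, t) = 2 - √(14 - 29) = 2 - √(-15) = 2 - I*√15)
Q(g) = √2*√g (Q(g) = √(2*g) = √2*√g)
-784/Q(19) + (-1635 - 1*1664)/O(22/(-24), 38) = -784*√38/38 + (-1635 - 1*1664)/(2 - I*√15) = -784*√38/38 + (-1635 - 1664)/(2 - I*√15) = -392*√38/19 - 3299/(2 - I*√15) = -3299/(2 - I*√15) - 392*√38/19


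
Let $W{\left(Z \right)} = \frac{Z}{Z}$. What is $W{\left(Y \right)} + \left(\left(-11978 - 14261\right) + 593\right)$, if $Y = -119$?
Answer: $-25645$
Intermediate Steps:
$W{\left(Z \right)} = 1$
$W{\left(Y \right)} + \left(\left(-11978 - 14261\right) + 593\right) = 1 + \left(\left(-11978 - 14261\right) + 593\right) = 1 + \left(-26239 + 593\right) = 1 - 25646 = -25645$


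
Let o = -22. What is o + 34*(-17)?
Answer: -600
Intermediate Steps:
o + 34*(-17) = -22 + 34*(-17) = -22 - 578 = -600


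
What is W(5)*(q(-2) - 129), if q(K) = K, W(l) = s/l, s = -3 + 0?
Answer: 393/5 ≈ 78.600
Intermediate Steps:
s = -3
W(l) = -3/l
W(5)*(q(-2) - 129) = (-3/5)*(-2 - 129) = -3*⅕*(-131) = -⅗*(-131) = 393/5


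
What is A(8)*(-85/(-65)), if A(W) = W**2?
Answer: 1088/13 ≈ 83.692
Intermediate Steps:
A(8)*(-85/(-65)) = 8**2*(-85/(-65)) = 64*(-85*(-1/65)) = 64*(17/13) = 1088/13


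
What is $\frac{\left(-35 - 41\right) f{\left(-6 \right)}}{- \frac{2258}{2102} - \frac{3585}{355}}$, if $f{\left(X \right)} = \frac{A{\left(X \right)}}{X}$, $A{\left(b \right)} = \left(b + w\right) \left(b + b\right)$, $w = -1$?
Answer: $- \frac{39698372}{416863} \approx -95.231$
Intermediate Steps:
$A{\left(b \right)} = 2 b \left(-1 + b\right)$ ($A{\left(b \right)} = \left(b - 1\right) \left(b + b\right) = \left(-1 + b\right) 2 b = 2 b \left(-1 + b\right)$)
$f{\left(X \right)} = -2 + 2 X$ ($f{\left(X \right)} = \frac{2 X \left(-1 + X\right)}{X} = -2 + 2 X$)
$\frac{\left(-35 - 41\right) f{\left(-6 \right)}}{- \frac{2258}{2102} - \frac{3585}{355}} = \frac{\left(-35 - 41\right) \left(-2 + 2 \left(-6\right)\right)}{- \frac{2258}{2102} - \frac{3585}{355}} = \frac{\left(-76\right) \left(-2 - 12\right)}{\left(-2258\right) \frac{1}{2102} - \frac{717}{71}} = \frac{\left(-76\right) \left(-14\right)}{- \frac{1129}{1051} - \frac{717}{71}} = \frac{1064}{- \frac{833726}{74621}} = 1064 \left(- \frac{74621}{833726}\right) = - \frac{39698372}{416863}$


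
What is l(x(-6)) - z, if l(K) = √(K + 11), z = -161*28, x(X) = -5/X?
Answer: 4508 + √426/6 ≈ 4511.4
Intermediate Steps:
z = -4508
l(K) = √(11 + K)
l(x(-6)) - z = √(11 - 5/(-6)) - 1*(-4508) = √(11 - 5*(-⅙)) + 4508 = √(11 + ⅚) + 4508 = √(71/6) + 4508 = √426/6 + 4508 = 4508 + √426/6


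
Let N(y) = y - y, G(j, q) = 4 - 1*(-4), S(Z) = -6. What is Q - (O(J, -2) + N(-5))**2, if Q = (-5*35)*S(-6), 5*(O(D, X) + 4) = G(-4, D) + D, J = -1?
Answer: 26081/25 ≈ 1043.2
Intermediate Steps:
G(j, q) = 8 (G(j, q) = 4 + 4 = 8)
N(y) = 0
O(D, X) = -12/5 + D/5 (O(D, X) = -4 + (8 + D)/5 = -4 + (8/5 + D/5) = -12/5 + D/5)
Q = 1050 (Q = -5*35*(-6) = -175*(-6) = 1050)
Q - (O(J, -2) + N(-5))**2 = 1050 - ((-12/5 + (1/5)*(-1)) + 0)**2 = 1050 - ((-12/5 - 1/5) + 0)**2 = 1050 - (-13/5 + 0)**2 = 1050 - (-13/5)**2 = 1050 - 1*169/25 = 1050 - 169/25 = 26081/25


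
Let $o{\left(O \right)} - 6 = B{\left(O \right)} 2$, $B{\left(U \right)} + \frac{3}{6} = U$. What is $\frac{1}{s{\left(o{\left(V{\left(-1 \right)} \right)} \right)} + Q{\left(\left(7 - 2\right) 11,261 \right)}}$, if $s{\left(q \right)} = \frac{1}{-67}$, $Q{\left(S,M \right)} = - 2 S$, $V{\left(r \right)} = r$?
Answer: $- \frac{67}{7371} \approx -0.0090897$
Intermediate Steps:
$B{\left(U \right)} = - \frac{1}{2} + U$
$o{\left(O \right)} = 5 + 2 O$ ($o{\left(O \right)} = 6 + \left(- \frac{1}{2} + O\right) 2 = 6 + \left(-1 + 2 O\right) = 5 + 2 O$)
$s{\left(q \right)} = - \frac{1}{67}$
$\frac{1}{s{\left(o{\left(V{\left(-1 \right)} \right)} \right)} + Q{\left(\left(7 - 2\right) 11,261 \right)}} = \frac{1}{- \frac{1}{67} - 2 \left(7 - 2\right) 11} = \frac{1}{- \frac{1}{67} - 2 \cdot 5 \cdot 11} = \frac{1}{- \frac{1}{67} - 110} = \frac{1}{- \frac{7371}{67}} = - \frac{67}{7371}$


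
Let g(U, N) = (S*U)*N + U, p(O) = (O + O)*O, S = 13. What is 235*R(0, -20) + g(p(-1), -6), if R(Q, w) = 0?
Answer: -154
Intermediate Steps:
p(O) = 2*O² (p(O) = (2*O)*O = 2*O²)
g(U, N) = U + 13*N*U (g(U, N) = (13*U)*N + U = 13*N*U + U = U + 13*N*U)
235*R(0, -20) + g(p(-1), -6) = 235*0 + (2*(-1)²)*(1 + 13*(-6)) = 0 + (2*1)*(1 - 78) = 0 + 2*(-77) = 0 - 154 = -154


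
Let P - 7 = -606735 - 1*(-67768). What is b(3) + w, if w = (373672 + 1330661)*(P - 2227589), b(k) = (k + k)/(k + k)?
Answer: -4715120756816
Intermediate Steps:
P = -538960 (P = 7 + (-606735 - 1*(-67768)) = 7 + (-606735 + 67768) = 7 - 538967 = -538960)
b(k) = 1 (b(k) = (2*k)/((2*k)) = (2*k)*(1/(2*k)) = 1)
w = -4715120756817 (w = (373672 + 1330661)*(-538960 - 2227589) = 1704333*(-2766549) = -4715120756817)
b(3) + w = 1 - 4715120756817 = -4715120756816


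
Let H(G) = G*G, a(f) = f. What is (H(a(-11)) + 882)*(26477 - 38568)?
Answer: -12127273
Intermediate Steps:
H(G) = G**2
(H(a(-11)) + 882)*(26477 - 38568) = ((-11)**2 + 882)*(26477 - 38568) = (121 + 882)*(-12091) = 1003*(-12091) = -12127273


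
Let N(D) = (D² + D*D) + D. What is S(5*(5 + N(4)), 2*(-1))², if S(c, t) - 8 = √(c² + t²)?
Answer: (8 + √42029)² ≈ 45373.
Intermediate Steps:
N(D) = D + 2*D² (N(D) = (D² + D²) + D = 2*D² + D = D + 2*D²)
S(c, t) = 8 + √(c² + t²)
S(5*(5 + N(4)), 2*(-1))² = (8 + √((5*(5 + 4*(1 + 2*4)))² + (2*(-1))²))² = (8 + √((5*(5 + 4*(1 + 8)))² + (-2)²))² = (8 + √((5*(5 + 4*9))² + 4))² = (8 + √((5*(5 + 36))² + 4))² = (8 + √((5*41)² + 4))² = (8 + √(205² + 4))² = (8 + √(42025 + 4))² = (8 + √42029)²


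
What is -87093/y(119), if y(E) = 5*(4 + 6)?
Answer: -87093/50 ≈ -1741.9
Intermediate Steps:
y(E) = 50 (y(E) = 5*10 = 50)
-87093/y(119) = -87093/50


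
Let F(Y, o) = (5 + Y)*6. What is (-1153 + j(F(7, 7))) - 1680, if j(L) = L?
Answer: -2761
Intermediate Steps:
F(Y, o) = 30 + 6*Y
(-1153 + j(F(7, 7))) - 1680 = (-1153 + (30 + 6*7)) - 1680 = (-1153 + (30 + 42)) - 1680 = (-1153 + 72) - 1680 = -1081 - 1680 = -2761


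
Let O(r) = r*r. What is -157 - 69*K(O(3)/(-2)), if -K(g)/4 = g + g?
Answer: -2641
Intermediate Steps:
O(r) = r**2
K(g) = -8*g (K(g) = -4*(g + g) = -8*g)
-157 - 69*K(O(3)/(-2)) = -157 - (-552)*3**2/(-2) = -157 - (-552)*9*(-1/2) = -157 - (-552)*(-9)/2 = -157 - 69*36 = -157 - 2484 = -2641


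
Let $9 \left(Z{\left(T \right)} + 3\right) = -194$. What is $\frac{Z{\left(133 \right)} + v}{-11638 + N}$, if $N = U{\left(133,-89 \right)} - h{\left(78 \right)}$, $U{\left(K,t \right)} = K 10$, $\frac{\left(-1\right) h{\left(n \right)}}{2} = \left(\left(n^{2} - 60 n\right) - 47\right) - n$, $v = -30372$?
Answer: $\frac{273569}{69750} \approx 3.9221$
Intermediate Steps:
$Z{\left(T \right)} = - \frac{221}{9}$ ($Z{\left(T \right)} = -3 + \frac{1}{9} \left(-194\right) = -3 - \frac{194}{9} = - \frac{221}{9}$)
$h{\left(n \right)} = 94 - 2 n^{2} + 122 n$ ($h{\left(n \right)} = - 2 \left(\left(\left(n^{2} - 60 n\right) - 47\right) - n\right) = - 2 \left(\left(-47 + n^{2} - 60 n\right) - n\right) = - 2 \left(-47 + n^{2} - 61 n\right) = 94 - 2 n^{2} + 122 n$)
$U{\left(K,t \right)} = 10 K$
$N = 3888$ ($N = 10 \cdot 133 - \left(94 - 2 \cdot 78^{2} + 122 \cdot 78\right) = 1330 - \left(94 - 12168 + 9516\right) = 1330 - -2558 = 1330 + 2558 = 3888$)
$\frac{Z{\left(133 \right)} + v}{-11638 + N} = \frac{- \frac{221}{9} - 30372}{-11638 + 3888} = - \frac{273569}{9 \left(-7750\right)} = \left(- \frac{273569}{9}\right) \left(- \frac{1}{7750}\right) = \frac{273569}{69750}$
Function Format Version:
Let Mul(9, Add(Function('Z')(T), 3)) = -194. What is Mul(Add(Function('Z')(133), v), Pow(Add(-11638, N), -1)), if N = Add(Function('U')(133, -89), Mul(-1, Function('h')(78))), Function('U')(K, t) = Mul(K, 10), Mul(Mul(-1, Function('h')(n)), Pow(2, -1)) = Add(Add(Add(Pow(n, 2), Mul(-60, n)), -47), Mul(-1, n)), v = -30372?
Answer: Rational(273569, 69750) ≈ 3.9221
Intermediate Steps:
Function('Z')(T) = Rational(-221, 9) (Function('Z')(T) = Add(-3, Mul(Rational(1, 9), -194)) = Add(-3, Rational(-194, 9)) = Rational(-221, 9))
Function('h')(n) = Add(94, Mul(-2, Pow(n, 2)), Mul(122, n)) (Function('h')(n) = Mul(-2, Add(Add(Add(Pow(n, 2), Mul(-60, n)), -47), Mul(-1, n))) = Mul(-2, Add(Add(-47, Pow(n, 2), Mul(-60, n)), Mul(-1, n))) = Mul(-2, Add(-47, Pow(n, 2), Mul(-61, n))) = Add(94, Mul(-2, Pow(n, 2)), Mul(122, n)))
Function('U')(K, t) = Mul(10, K)
N = 3888 (N = Add(Mul(10, 133), Mul(-1, Add(94, Mul(-2, Pow(78, 2)), Mul(122, 78)))) = Add(1330, Mul(-1, Add(94, Mul(-2, 6084), 9516))) = Add(1330, Mul(-1, Add(94, -12168, 9516))) = Add(1330, Mul(-1, -2558)) = Add(1330, 2558) = 3888)
Mul(Add(Function('Z')(133), v), Pow(Add(-11638, N), -1)) = Mul(Add(Rational(-221, 9), -30372), Pow(Add(-11638, 3888), -1)) = Mul(Rational(-273569, 9), Pow(-7750, -1)) = Mul(Rational(-273569, 9), Rational(-1, 7750)) = Rational(273569, 69750)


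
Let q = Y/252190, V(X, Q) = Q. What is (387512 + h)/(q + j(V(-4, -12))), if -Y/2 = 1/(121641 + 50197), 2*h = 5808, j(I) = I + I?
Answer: -8459499769545760/520029902641 ≈ -16267.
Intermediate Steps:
j(I) = 2*I
h = 2904 (h = (1/2)*5808 = 2904)
Y = -1/85919 (Y = -2/(121641 + 50197) = -2/171838 = -2*1/171838 = -1/85919 ≈ -1.1639e-5)
q = -1/21667912610 (q = -1/85919/252190 = -1/85919*1/252190 = -1/21667912610 ≈ -4.6151e-11)
(387512 + h)/(q + j(V(-4, -12))) = (387512 + 2904)/(-1/21667912610 + 2*(-12)) = 390416/(-1/21667912610 - 24) = 390416/(-520029902641/21667912610) = 390416*(-21667912610/520029902641) = -8459499769545760/520029902641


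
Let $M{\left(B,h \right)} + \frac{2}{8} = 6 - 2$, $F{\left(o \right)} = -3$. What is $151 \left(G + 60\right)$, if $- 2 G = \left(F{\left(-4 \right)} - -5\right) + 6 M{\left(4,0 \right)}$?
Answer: $\frac{28841}{4} \approx 7210.3$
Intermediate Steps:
$M{\left(B,h \right)} = \frac{15}{4}$ ($M{\left(B,h \right)} = - \frac{1}{4} + \left(6 - 2\right) = - \frac{1}{4} + 4 = \frac{15}{4}$)
$G = - \frac{49}{4}$ ($G = - \frac{\left(-3 - -5\right) + 6 \cdot \frac{15}{4}}{2} = - \frac{\left(-3 + 5\right) + \frac{45}{2}}{2} = - \frac{2 + \frac{45}{2}}{2} = \left(- \frac{1}{2}\right) \frac{49}{2} = - \frac{49}{4} \approx -12.25$)
$151 \left(G + 60\right) = 151 \left(- \frac{49}{4} + 60\right) = 151 \cdot \frac{191}{4} = \frac{28841}{4}$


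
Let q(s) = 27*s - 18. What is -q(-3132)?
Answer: 84582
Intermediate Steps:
q(s) = -18 + 27*s
-q(-3132) = -(-18 + 27*(-3132)) = -(-18 - 84564) = -1*(-84582) = 84582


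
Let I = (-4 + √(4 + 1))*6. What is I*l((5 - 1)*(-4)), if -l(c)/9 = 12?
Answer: 2592 - 648*√5 ≈ 1143.0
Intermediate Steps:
l(c) = -108 (l(c) = -9*12 = -108)
I = -24 + 6*√5 (I = (-4 + √5)*6 = -24 + 6*√5 ≈ -10.584)
I*l((5 - 1)*(-4)) = (-24 + 6*√5)*(-108) = 2592 - 648*√5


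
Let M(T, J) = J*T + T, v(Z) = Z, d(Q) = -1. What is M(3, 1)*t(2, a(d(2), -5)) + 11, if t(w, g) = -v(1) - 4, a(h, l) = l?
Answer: -19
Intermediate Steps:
M(T, J) = T + J*T
t(w, g) = -5 (t(w, g) = -1*1 - 4 = -1 - 4 = -5)
M(3, 1)*t(2, a(d(2), -5)) + 11 = (3*(1 + 1))*(-5) + 11 = (3*2)*(-5) + 11 = 6*(-5) + 11 = -30 + 11 = -19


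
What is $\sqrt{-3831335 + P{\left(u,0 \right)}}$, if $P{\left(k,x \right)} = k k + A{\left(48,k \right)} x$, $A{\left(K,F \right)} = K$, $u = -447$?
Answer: $i \sqrt{3631526} \approx 1905.7 i$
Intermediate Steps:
$P{\left(k,x \right)} = k^{2} + 48 x$ ($P{\left(k,x \right)} = k k + 48 x = k^{2} + 48 x$)
$\sqrt{-3831335 + P{\left(u,0 \right)}} = \sqrt{-3831335 + \left(\left(-447\right)^{2} + 48 \cdot 0\right)} = \sqrt{-3831335 + \left(199809 + 0\right)} = \sqrt{-3831335 + 199809} = \sqrt{-3631526} = i \sqrt{3631526}$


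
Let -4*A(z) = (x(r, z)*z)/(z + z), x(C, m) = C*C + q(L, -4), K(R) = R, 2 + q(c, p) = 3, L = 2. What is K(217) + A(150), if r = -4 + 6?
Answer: 1731/8 ≈ 216.38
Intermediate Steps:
q(c, p) = 1 (q(c, p) = -2 + 3 = 1)
r = 2
x(C, m) = 1 + C² (x(C, m) = C*C + 1 = C² + 1 = 1 + C²)
A(z) = -5/8 (A(z) = -(1 + 2²)*z/(4*(z + z)) = -(1 + 4)*z/(4*(2*z)) = -5*z*1/(2*z)/4 = -¼*5/2 = -5/8)
K(217) + A(150) = 217 - 5/8 = 1731/8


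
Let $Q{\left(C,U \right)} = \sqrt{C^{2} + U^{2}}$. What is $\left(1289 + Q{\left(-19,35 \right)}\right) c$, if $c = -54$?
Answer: $-69606 - 54 \sqrt{1586} \approx -71757.0$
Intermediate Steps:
$\left(1289 + Q{\left(-19,35 \right)}\right) c = \left(1289 + \sqrt{\left(-19\right)^{2} + 35^{2}}\right) \left(-54\right) = \left(1289 + \sqrt{361 + 1225}\right) \left(-54\right) = \left(1289 + \sqrt{1586}\right) \left(-54\right) = -69606 - 54 \sqrt{1586}$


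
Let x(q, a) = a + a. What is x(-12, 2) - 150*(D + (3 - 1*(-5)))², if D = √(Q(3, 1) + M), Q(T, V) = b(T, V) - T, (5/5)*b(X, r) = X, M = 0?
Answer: -9596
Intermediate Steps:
b(X, r) = X
x(q, a) = 2*a
Q(T, V) = 0 (Q(T, V) = T - T = 0)
D = 0 (D = √(0 + 0) = √0 = 0)
x(-12, 2) - 150*(D + (3 - 1*(-5)))² = 2*2 - 150*(0 + (3 - 1*(-5)))² = 4 - 150*(0 + (3 + 5))² = 4 - 150*(0 + 8)² = 4 - 150*8² = 4 - 150*64 = 4 - 9600 = -9596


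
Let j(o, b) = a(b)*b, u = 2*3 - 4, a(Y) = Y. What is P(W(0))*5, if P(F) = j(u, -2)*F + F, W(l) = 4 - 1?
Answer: 75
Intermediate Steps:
u = 2 (u = 6 - 4 = 2)
W(l) = 3
j(o, b) = b² (j(o, b) = b*b = b²)
P(F) = 5*F (P(F) = (-2)²*F + F = 4*F + F = 5*F)
P(W(0))*5 = (5*3)*5 = 15*5 = 75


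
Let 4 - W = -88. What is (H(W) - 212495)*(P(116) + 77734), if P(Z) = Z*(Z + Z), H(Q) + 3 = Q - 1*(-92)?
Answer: -22217810844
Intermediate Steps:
W = 92 (W = 4 - 1*(-88) = 4 + 88 = 92)
H(Q) = 89 + Q (H(Q) = -3 + (Q - 1*(-92)) = -3 + (Q + 92) = -3 + (92 + Q) = 89 + Q)
P(Z) = 2*Z² (P(Z) = Z*(2*Z) = 2*Z²)
(H(W) - 212495)*(P(116) + 77734) = ((89 + 92) - 212495)*(2*116² + 77734) = (181 - 212495)*(2*13456 + 77734) = -212314*(26912 + 77734) = -212314*104646 = -22217810844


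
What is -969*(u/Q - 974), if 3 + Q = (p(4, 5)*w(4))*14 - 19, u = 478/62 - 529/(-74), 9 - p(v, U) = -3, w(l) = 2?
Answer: 679805534331/720316 ≈ 9.4376e+5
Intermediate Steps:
p(v, U) = 12 (p(v, U) = 9 - 1*(-3) = 9 + 3 = 12)
u = 34085/2294 (u = 478*(1/62) - 529*(-1/74) = 239/31 + 529/74 = 34085/2294 ≈ 14.858)
Q = 314 (Q = -3 + ((12*2)*14 - 19) = -3 + (24*14 - 19) = -3 + (336 - 19) = -3 + 317 = 314)
-969*(u/Q - 974) = -969*((34085/2294)/314 - 974) = -969*((34085/2294)*(1/314) - 974) = -969*(34085/720316 - 974) = -969*(-701553699/720316) = 679805534331/720316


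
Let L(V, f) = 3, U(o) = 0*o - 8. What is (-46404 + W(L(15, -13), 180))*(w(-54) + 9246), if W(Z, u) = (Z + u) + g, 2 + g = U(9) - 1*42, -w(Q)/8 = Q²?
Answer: 651616386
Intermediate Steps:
U(o) = -8 (U(o) = 0 - 8 = -8)
w(Q) = -8*Q²
g = -52 (g = -2 + (-8 - 1*42) = -2 + (-8 - 42) = -2 - 50 = -52)
W(Z, u) = -52 + Z + u (W(Z, u) = (Z + u) - 52 = -52 + Z + u)
(-46404 + W(L(15, -13), 180))*(w(-54) + 9246) = (-46404 + (-52 + 3 + 180))*(-8*(-54)² + 9246) = (-46404 + 131)*(-8*2916 + 9246) = -46273*(-23328 + 9246) = -46273*(-14082) = 651616386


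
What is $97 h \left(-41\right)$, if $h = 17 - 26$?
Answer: $35793$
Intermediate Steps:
$h = -9$ ($h = 17 - 26 = -9$)
$97 h \left(-41\right) = 97 \left(-9\right) \left(-41\right) = \left(-873\right) \left(-41\right) = 35793$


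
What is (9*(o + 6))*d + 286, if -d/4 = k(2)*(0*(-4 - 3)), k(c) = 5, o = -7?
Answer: 286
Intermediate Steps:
d = 0 (d = -20*0*(-4 - 3) = -20*0*(-7) = -20*0 = -4*0 = 0)
(9*(o + 6))*d + 286 = (9*(-7 + 6))*0 + 286 = (9*(-1))*0 + 286 = -9*0 + 286 = 0 + 286 = 286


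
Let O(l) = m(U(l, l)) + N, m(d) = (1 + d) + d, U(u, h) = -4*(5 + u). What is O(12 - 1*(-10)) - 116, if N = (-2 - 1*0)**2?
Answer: -327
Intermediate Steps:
U(u, h) = -20 - 4*u
N = 4 (N = (-2 + 0)**2 = (-2)**2 = 4)
m(d) = 1 + 2*d
O(l) = -35 - 8*l (O(l) = (1 + 2*(-20 - 4*l)) + 4 = (1 + (-40 - 8*l)) + 4 = (-39 - 8*l) + 4 = -35 - 8*l)
O(12 - 1*(-10)) - 116 = (-35 - 8*(12 - 1*(-10))) - 116 = (-35 - 8*(12 + 10)) - 116 = (-35 - 8*22) - 116 = (-35 - 176) - 116 = -211 - 116 = -327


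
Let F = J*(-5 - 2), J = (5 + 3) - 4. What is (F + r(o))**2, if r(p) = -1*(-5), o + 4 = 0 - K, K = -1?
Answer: 529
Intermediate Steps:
J = 4 (J = 8 - 4 = 4)
F = -28 (F = 4*(-5 - 2) = 4*(-7) = -28)
o = -3 (o = -4 + (0 - 1*(-1)) = -4 + (0 + 1) = -4 + 1 = -3)
r(p) = 5
(F + r(o))**2 = (-28 + 5)**2 = (-23)**2 = 529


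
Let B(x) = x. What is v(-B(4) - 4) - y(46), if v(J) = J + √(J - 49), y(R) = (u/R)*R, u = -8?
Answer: I*√57 ≈ 7.5498*I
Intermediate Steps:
y(R) = -8 (y(R) = (-8/R)*R = -8)
v(J) = J + √(-49 + J)
v(-B(4) - 4) - y(46) = ((-1*4 - 4) + √(-49 + (-1*4 - 4))) - 1*(-8) = ((-4 - 4) + √(-49 + (-4 - 4))) + 8 = (-8 + √(-49 - 8)) + 8 = (-8 + √(-57)) + 8 = (-8 + I*√57) + 8 = I*√57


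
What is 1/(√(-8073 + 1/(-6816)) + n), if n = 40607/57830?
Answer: 4001507988240/46008434807643121 - 3344308900*I*√23440892394/46008434807643121 ≈ 8.6973e-5 - 0.011129*I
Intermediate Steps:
n = 40607/57830 (n = 40607*(1/57830) = 40607/57830 ≈ 0.70218)
1/(√(-8073 + 1/(-6816)) + n) = 1/(√(-8073 + 1/(-6816)) + 40607/57830) = 1/(√(-8073 - 1/6816) + 40607/57830) = 1/(√(-55025569/6816) + 40607/57830) = 1/(I*√23440892394/1704 + 40607/57830) = 1/(40607/57830 + I*√23440892394/1704)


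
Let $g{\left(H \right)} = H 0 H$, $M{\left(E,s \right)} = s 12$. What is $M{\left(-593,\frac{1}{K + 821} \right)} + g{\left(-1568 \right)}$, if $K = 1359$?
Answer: $\frac{3}{545} \approx 0.0055046$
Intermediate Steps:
$M{\left(E,s \right)} = 12 s$
$g{\left(H \right)} = 0$ ($g{\left(H \right)} = 0 H = 0$)
$M{\left(-593,\frac{1}{K + 821} \right)} + g{\left(-1568 \right)} = \frac{12}{1359 + 821} + 0 = \frac{12}{2180} + 0 = 12 \cdot \frac{1}{2180} + 0 = \frac{3}{545} + 0 = \frac{3}{545}$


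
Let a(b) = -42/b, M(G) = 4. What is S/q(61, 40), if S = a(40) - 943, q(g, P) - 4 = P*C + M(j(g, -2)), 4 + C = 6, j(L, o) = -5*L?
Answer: -18881/1760 ≈ -10.728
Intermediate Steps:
C = 2 (C = -4 + 6 = 2)
q(g, P) = 8 + 2*P (q(g, P) = 4 + (P*2 + 4) = 4 + (2*P + 4) = 4 + (4 + 2*P) = 8 + 2*P)
S = -18881/20 (S = -42/40 - 943 = -42*1/40 - 943 = -21/20 - 943 = -18881/20 ≈ -944.05)
S/q(61, 40) = -18881/(20*(8 + 2*40)) = -18881/(20*(8 + 80)) = -18881/20/88 = -18881/20*1/88 = -18881/1760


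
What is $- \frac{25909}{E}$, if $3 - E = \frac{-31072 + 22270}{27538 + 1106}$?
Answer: $- \frac{123689566}{15789} \approx -7833.9$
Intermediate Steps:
$E = \frac{15789}{4774}$ ($E = 3 - \frac{-31072 + 22270}{27538 + 1106} = 3 - - \frac{8802}{28644} = 3 - \left(-8802\right) \frac{1}{28644} = 3 - - \frac{1467}{4774} = 3 + \frac{1467}{4774} = \frac{15789}{4774} \approx 3.3073$)
$- \frac{25909}{E} = - \frac{25909}{\frac{15789}{4774}} = \left(-25909\right) \frac{4774}{15789} = - \frac{123689566}{15789}$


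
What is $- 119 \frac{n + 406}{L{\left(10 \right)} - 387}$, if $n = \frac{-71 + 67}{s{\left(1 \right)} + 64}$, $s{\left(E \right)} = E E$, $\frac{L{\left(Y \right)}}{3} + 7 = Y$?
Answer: $\frac{224281}{1755} \approx 127.8$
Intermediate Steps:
$L{\left(Y \right)} = -21 + 3 Y$
$s{\left(E \right)} = E^{2}$
$n = - \frac{4}{65}$ ($n = \frac{-71 + 67}{1^{2} + 64} = - \frac{4}{1 + 64} = - \frac{4}{65} \approx -0.061538$)
$- 119 \frac{n + 406}{L{\left(10 \right)} - 387} = - 119 \frac{- \frac{4}{65} + 406}{\left(-21 + 3 \cdot 10\right) - 387} = - 119 \frac{26386}{65 \left(\left(-21 + 30\right) - 387\right)} = - 119 \frac{26386}{65 \left(9 - 387\right)} = - 119 \frac{26386}{65 \left(-378\right)} = - 119 \cdot \frac{26386}{65} \left(- \frac{1}{378}\right) = \left(-119\right) \left(- \frac{13193}{12285}\right) = \frac{224281}{1755}$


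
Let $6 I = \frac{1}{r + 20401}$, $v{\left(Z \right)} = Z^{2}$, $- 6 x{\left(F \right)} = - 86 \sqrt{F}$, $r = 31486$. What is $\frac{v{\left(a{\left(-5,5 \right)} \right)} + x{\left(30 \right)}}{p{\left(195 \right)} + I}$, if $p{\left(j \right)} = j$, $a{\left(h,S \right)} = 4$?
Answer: $\frac{4981152}{60707791} + \frac{4462282 \sqrt{30}}{60707791} \approx 0.48465$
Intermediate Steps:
$x{\left(F \right)} = \frac{43 \sqrt{F}}{3}$ ($x{\left(F \right)} = - \frac{\left(-86\right) \sqrt{F}}{6} = \frac{43 \sqrt{F}}{3}$)
$I = \frac{1}{311322}$ ($I = \frac{1}{6 \left(31486 + 20401\right)} = \frac{1}{6 \cdot 51887} = \frac{1}{6} \cdot \frac{1}{51887} = \frac{1}{311322} \approx 3.2121 \cdot 10^{-6}$)
$\frac{v{\left(a{\left(-5,5 \right)} \right)} + x{\left(30 \right)}}{p{\left(195 \right)} + I} = \frac{4^{2} + \frac{43 \sqrt{30}}{3}}{195 + \frac{1}{311322}} = \frac{16 + \frac{43 \sqrt{30}}{3}}{\frac{60707791}{311322}} = \left(16 + \frac{43 \sqrt{30}}{3}\right) \frac{311322}{60707791} = \frac{4981152}{60707791} + \frac{4462282 \sqrt{30}}{60707791}$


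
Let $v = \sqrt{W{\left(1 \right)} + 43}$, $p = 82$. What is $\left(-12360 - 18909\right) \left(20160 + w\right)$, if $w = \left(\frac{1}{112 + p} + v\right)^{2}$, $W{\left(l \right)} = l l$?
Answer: $- \frac{23776877088405}{37636} - \frac{62538 \sqrt{11}}{97} \approx -6.3176 \cdot 10^{8}$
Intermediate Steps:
$W{\left(l \right)} = l^{2}$
$v = 2 \sqrt{11}$ ($v = \sqrt{1^{2} + 43} = \sqrt{1 + 43} = \sqrt{44} = 2 \sqrt{11} \approx 6.6332$)
$w = \left(\frac{1}{194} + 2 \sqrt{11}\right)^{2}$ ($w = \left(\frac{1}{112 + 82} + 2 \sqrt{11}\right)^{2} = \left(\frac{1}{194} + 2 \sqrt{11}\right)^{2} \approx 44.068$)
$\left(-12360 - 18909\right) \left(20160 + w\right) = \left(-12360 - 18909\right) \left(20160 + \left(\frac{1655985}{37636} + \frac{2 \sqrt{11}}{97}\right)\right) = - 31269 \left(\frac{760397745}{37636} + \frac{2 \sqrt{11}}{97}\right) = - \frac{23776877088405}{37636} - \frac{62538 \sqrt{11}}{97}$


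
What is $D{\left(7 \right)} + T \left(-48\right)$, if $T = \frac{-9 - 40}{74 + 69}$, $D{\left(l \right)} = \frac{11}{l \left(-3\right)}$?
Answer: $\frac{47819}{3003} \approx 15.924$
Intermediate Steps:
$D{\left(l \right)} = - \frac{11}{3 l}$ ($D{\left(l \right)} = \frac{11}{\left(-3\right) l} = 11 \left(- \frac{1}{3 l}\right) = - \frac{11}{3 l}$)
$T = - \frac{49}{143} \approx -0.34266$
$D{\left(7 \right)} + T \left(-48\right) = - \frac{11}{3 \cdot 7} - - \frac{2352}{143} = \left(- \frac{11}{3}\right) \frac{1}{7} + \frac{2352}{143} = - \frac{11}{21} + \frac{2352}{143} = \frac{47819}{3003}$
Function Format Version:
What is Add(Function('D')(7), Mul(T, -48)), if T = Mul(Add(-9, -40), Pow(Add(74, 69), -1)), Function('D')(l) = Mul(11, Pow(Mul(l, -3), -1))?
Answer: Rational(47819, 3003) ≈ 15.924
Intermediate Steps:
Function('D')(l) = Mul(Rational(-11, 3), Pow(l, -1)) (Function('D')(l) = Mul(11, Pow(Mul(-3, l), -1)) = Mul(11, Mul(Rational(-1, 3), Pow(l, -1))) = Mul(Rational(-11, 3), Pow(l, -1)))
T = Rational(-49, 143) (T = Mul(-49, Pow(143, -1)) = Mul(-49, Rational(1, 143)) = Rational(-49, 143) ≈ -0.34266)
Add(Function('D')(7), Mul(T, -48)) = Add(Mul(Rational(-11, 3), Pow(7, -1)), Mul(Rational(-49, 143), -48)) = Add(Mul(Rational(-11, 3), Rational(1, 7)), Rational(2352, 143)) = Add(Rational(-11, 21), Rational(2352, 143)) = Rational(47819, 3003)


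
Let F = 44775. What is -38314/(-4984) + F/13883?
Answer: 377535931/34596436 ≈ 10.913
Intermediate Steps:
-38314/(-4984) + F/13883 = -38314/(-4984) + 44775/13883 = -38314*(-1/4984) + 44775*(1/13883) = 19157/2492 + 44775/13883 = 377535931/34596436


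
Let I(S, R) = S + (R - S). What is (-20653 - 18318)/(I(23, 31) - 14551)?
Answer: 38971/14520 ≈ 2.6840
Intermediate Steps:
I(S, R) = R
(-20653 - 18318)/(I(23, 31) - 14551) = (-20653 - 18318)/(31 - 14551) = -38971/(-14520) = -38971*(-1/14520) = 38971/14520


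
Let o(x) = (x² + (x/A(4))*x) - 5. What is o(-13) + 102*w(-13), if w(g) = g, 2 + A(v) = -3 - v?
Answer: -10627/9 ≈ -1180.8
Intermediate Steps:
A(v) = -5 - v (A(v) = -2 + (-3 - v) = -5 - v)
o(x) = -5 + 8*x²/9 (o(x) = (x² + (x/(-5 - 1*4))*x) - 5 = (x² + (x/(-5 - 4))*x) - 5 = (x² + (x/(-9))*x) - 5 = (x² + (x*(-⅑))*x) - 5 = (x² + (-x/9)*x) - 5 = (x² - x²/9) - 5 = 8*x²/9 - 5 = -5 + 8*x²/9)
o(-13) + 102*w(-13) = (-5 + (8/9)*(-13)²) + 102*(-13) = (-5 + (8/9)*169) - 1326 = (-5 + 1352/9) - 1326 = 1307/9 - 1326 = -10627/9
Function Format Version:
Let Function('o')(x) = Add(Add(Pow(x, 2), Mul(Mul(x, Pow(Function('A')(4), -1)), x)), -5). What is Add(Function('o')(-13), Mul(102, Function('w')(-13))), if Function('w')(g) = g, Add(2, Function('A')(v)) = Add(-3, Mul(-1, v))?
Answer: Rational(-10627, 9) ≈ -1180.8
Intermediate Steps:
Function('A')(v) = Add(-5, Mul(-1, v)) (Function('A')(v) = Add(-2, Add(-3, Mul(-1, v))) = Add(-5, Mul(-1, v)))
Function('o')(x) = Add(-5, Mul(Rational(8, 9), Pow(x, 2))) (Function('o')(x) = Add(Add(Pow(x, 2), Mul(Mul(x, Pow(Add(-5, Mul(-1, 4)), -1)), x)), -5) = Add(Add(Pow(x, 2), Mul(Mul(x, Pow(Add(-5, -4), -1)), x)), -5) = Add(Add(Pow(x, 2), Mul(Mul(x, Pow(-9, -1)), x)), -5) = Add(Add(Pow(x, 2), Mul(Mul(x, Rational(-1, 9)), x)), -5) = Add(Add(Pow(x, 2), Mul(Mul(Rational(-1, 9), x), x)), -5) = Add(Add(Pow(x, 2), Mul(Rational(-1, 9), Pow(x, 2))), -5) = Add(Mul(Rational(8, 9), Pow(x, 2)), -5) = Add(-5, Mul(Rational(8, 9), Pow(x, 2))))
Add(Function('o')(-13), Mul(102, Function('w')(-13))) = Add(Add(-5, Mul(Rational(8, 9), Pow(-13, 2))), Mul(102, -13)) = Add(Add(-5, Mul(Rational(8, 9), 169)), -1326) = Add(Add(-5, Rational(1352, 9)), -1326) = Add(Rational(1307, 9), -1326) = Rational(-10627, 9)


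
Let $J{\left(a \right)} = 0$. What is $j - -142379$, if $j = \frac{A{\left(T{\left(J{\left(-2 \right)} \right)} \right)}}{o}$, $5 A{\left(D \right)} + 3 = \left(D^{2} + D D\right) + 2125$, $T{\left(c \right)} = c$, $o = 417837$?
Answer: $\frac{297456073237}{2089185} \approx 1.4238 \cdot 10^{5}$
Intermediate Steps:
$A{\left(D \right)} = \frac{2122}{5} + \frac{2 D^{2}}{5}$ ($A{\left(D \right)} = - \frac{3}{5} + \frac{\left(D^{2} + D D\right) + 2125}{5} = - \frac{3}{5} + \frac{\left(D^{2} + D^{2}\right) + 2125}{5} = - \frac{3}{5} + \frac{2 D^{2} + 2125}{5} = - \frac{3}{5} + \frac{2125 + 2 D^{2}}{5} = - \frac{3}{5} + \left(425 + \frac{2 D^{2}}{5}\right) = \frac{2122}{5} + \frac{2 D^{2}}{5}$)
$j = \frac{2122}{2089185}$ ($j = \frac{\frac{2122}{5} + \frac{2 \cdot 0^{2}}{5}}{417837} = \left(\frac{2122}{5} + \frac{2}{5} \cdot 0\right) \frac{1}{417837} = \left(\frac{2122}{5} + 0\right) \frac{1}{417837} = \frac{2122}{5} \cdot \frac{1}{417837} = \frac{2122}{2089185} \approx 0.0010157$)
$j - -142379 = \frac{2122}{2089185} - -142379 = \frac{2122}{2089185} + 142379 = \frac{297456073237}{2089185}$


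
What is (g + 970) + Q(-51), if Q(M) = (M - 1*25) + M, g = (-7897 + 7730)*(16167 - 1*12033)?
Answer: -689535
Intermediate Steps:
g = -690378 (g = -167*(16167 - 12033) = -167*4134 = -690378)
Q(M) = -25 + 2*M (Q(M) = (M - 25) + M = (-25 + M) + M = -25 + 2*M)
(g + 970) + Q(-51) = (-690378 + 970) + (-25 + 2*(-51)) = -689408 + (-25 - 102) = -689408 - 127 = -689535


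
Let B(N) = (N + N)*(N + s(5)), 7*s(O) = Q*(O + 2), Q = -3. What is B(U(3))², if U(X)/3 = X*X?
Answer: 1679616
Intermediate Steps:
U(X) = 3*X² (U(X) = 3*(X*X) = 3*X²)
s(O) = -6/7 - 3*O/7 (s(O) = (-3*(O + 2))/7 = (-3*(2 + O))/7 = (-6 - 3*O)/7 = -6/7 - 3*O/7)
B(N) = 2*N*(-3 + N) (B(N) = (N + N)*(N + (-6/7 - 3/7*5)) = (2*N)*(N + (-6/7 - 15/7)) = (2*N)*(N - 3) = (2*N)*(-3 + N) = 2*N*(-3 + N))
B(U(3))² = (2*(3*3²)*(-3 + 3*3²))² = (2*(3*9)*(-3 + 3*9))² = (2*27*(-3 + 27))² = (2*27*24)² = 1296² = 1679616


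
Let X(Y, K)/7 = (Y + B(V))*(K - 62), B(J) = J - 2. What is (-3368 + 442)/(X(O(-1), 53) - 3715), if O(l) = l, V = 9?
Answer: 2926/4093 ≈ 0.71488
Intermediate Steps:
B(J) = -2 + J
X(Y, K) = 7*(-62 + K)*(7 + Y) (X(Y, K) = 7*((Y + (-2 + 9))*(K - 62)) = 7*((Y + 7)*(-62 + K)) = 7*((7 + Y)*(-62 + K)) = 7*((-62 + K)*(7 + Y)) = 7*(-62 + K)*(7 + Y))
(-3368 + 442)/(X(O(-1), 53) - 3715) = (-3368 + 442)/((-3038 - 434*(-1) + 49*53 + 7*53*(-1)) - 3715) = -2926/((-3038 + 434 + 2597 - 371) - 3715) = -2926/(-378 - 3715) = -2926/(-4093) = -2926*(-1/4093) = 2926/4093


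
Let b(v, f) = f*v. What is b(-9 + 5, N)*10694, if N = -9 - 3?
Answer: 513312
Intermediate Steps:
N = -12
b(-9 + 5, N)*10694 = -12*(-9 + 5)*10694 = -12*(-4)*10694 = 48*10694 = 513312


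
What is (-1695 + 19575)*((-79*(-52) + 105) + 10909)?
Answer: 270381360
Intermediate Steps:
(-1695 + 19575)*((-79*(-52) + 105) + 10909) = 17880*((4108 + 105) + 10909) = 17880*(4213 + 10909) = 17880*15122 = 270381360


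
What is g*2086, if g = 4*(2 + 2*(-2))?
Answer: -16688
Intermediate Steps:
g = -8 (g = 4*(2 - 4) = 4*(-2) = -8)
g*2086 = -8*2086 = -16688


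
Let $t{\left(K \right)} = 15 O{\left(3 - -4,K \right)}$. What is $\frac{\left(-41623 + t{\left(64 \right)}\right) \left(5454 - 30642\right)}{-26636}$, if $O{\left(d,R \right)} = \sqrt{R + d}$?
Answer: $- \frac{262100031}{6659} + \frac{94455 \sqrt{71}}{6659} \approx -39241.0$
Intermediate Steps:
$t{\left(K \right)} = 15 \sqrt{7 + K}$ ($t{\left(K \right)} = 15 \sqrt{K + \left(3 - -4\right)} = 15 \sqrt{K + \left(3 + 4\right)} = 15 \sqrt{K + 7} = 15 \sqrt{7 + K}$)
$\frac{\left(-41623 + t{\left(64 \right)}\right) \left(5454 - 30642\right)}{-26636} = \frac{\left(-41623 + 15 \sqrt{7 + 64}\right) \left(5454 - 30642\right)}{-26636} = \left(-41623 + 15 \sqrt{71}\right) \left(-25188\right) \left(- \frac{1}{26636}\right) = \left(1048400124 - 377820 \sqrt{71}\right) \left(- \frac{1}{26636}\right) = - \frac{262100031}{6659} + \frac{94455 \sqrt{71}}{6659}$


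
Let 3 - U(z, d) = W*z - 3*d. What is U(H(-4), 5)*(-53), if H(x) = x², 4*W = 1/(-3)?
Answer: -3074/3 ≈ -1024.7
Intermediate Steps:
W = -1/12 (W = (¼)/(-3) = (¼)*(-⅓) = -1/12 ≈ -0.083333)
U(z, d) = 3 + 3*d + z/12 (U(z, d) = 3 - (-z/12 - 3*d) = 3 - (-3*d - z/12) = 3 + (3*d + z/12) = 3 + 3*d + z/12)
U(H(-4), 5)*(-53) = (3 + 3*5 + (1/12)*(-4)²)*(-53) = (3 + 15 + (1/12)*16)*(-53) = (3 + 15 + 4/3)*(-53) = (58/3)*(-53) = -3074/3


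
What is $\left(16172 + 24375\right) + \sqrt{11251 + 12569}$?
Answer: $40547 + 2 \sqrt{5955} \approx 40701.0$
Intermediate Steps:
$\left(16172 + 24375\right) + \sqrt{11251 + 12569} = 40547 + \sqrt{23820} = 40547 + 2 \sqrt{5955}$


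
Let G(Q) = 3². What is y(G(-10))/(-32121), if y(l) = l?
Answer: -1/3569 ≈ -0.00028019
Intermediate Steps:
G(Q) = 9
y(G(-10))/(-32121) = 9/(-32121) = 9*(-1/32121) = -1/3569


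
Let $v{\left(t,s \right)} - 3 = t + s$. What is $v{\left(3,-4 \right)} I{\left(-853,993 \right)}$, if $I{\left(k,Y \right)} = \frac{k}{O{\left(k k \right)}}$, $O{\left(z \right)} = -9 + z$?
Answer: $- \frac{853}{363800} \approx -0.0023447$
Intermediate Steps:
$v{\left(t,s \right)} = 3 + s + t$ ($v{\left(t,s \right)} = 3 + \left(t + s\right) = 3 + \left(s + t\right) = 3 + s + t$)
$I{\left(k,Y \right)} = \frac{k}{-9 + k^{2}}$ ($I{\left(k,Y \right)} = \frac{k}{-9 + k k} = \frac{k}{-9 + k^{2}}$)
$v{\left(3,-4 \right)} I{\left(-853,993 \right)} = \left(3 - 4 + 3\right) \left(- \frac{853}{-9 + \left(-853\right)^{2}}\right) = 2 \left(- \frac{853}{-9 + 727609}\right) = 2 \left(- \frac{853}{727600}\right) = - \frac{853}{363800}$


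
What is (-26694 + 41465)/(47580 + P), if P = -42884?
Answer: 14771/4696 ≈ 3.1454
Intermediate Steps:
(-26694 + 41465)/(47580 + P) = (-26694 + 41465)/(47580 - 42884) = 14771/4696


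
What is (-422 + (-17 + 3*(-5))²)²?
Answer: 362404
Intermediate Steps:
(-422 + (-17 + 3*(-5))²)² = (-422 + (-17 - 15)²)² = (-422 + (-32)²)² = (-422 + 1024)² = 602² = 362404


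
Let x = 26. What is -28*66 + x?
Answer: -1822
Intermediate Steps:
-28*66 + x = -28*66 + 26 = -1848 + 26 = -1822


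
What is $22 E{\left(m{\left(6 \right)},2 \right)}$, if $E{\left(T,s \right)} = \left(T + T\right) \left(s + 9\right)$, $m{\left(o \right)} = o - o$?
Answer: $0$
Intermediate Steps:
$m{\left(o \right)} = 0$
$E{\left(T,s \right)} = 2 T \left(9 + s\right)$
$22 E{\left(m{\left(6 \right)},2 \right)} = 22 \cdot 2 \cdot 0 \left(9 + 2\right) = 22 \cdot 2 \cdot 0 \cdot 11 = 22 \cdot 0 = 0$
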